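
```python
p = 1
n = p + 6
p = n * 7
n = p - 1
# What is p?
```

Trace:
`p = 1` → p = 1
`n = p + 6` → n = 7
`p = n * 7` → p = 49
`n = p - 1` → n = 48
So p = 49

Answer: 49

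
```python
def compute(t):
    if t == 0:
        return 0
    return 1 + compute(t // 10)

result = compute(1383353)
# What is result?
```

Count of digits of 1383353: 7

Answer: 7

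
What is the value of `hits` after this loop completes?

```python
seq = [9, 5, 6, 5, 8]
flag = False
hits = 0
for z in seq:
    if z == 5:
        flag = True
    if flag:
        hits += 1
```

Count elements after first 5 in [9, 5, 6, 5, 8]
`hits` takes the values: 0 → 1 → 2 → 3 → 4

Answer: 4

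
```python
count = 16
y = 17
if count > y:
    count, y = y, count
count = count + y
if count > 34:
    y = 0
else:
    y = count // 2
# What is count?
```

Trace:
`count = 16` → count = 16
`y = 17` → y = 17
`if count > y: ...` → count > y is False → no variable changes
`count = count + y` → count = 33
`if count > 34: ...` → count > 34 is False, take else branch → y = 16
So count = 33

Answer: 33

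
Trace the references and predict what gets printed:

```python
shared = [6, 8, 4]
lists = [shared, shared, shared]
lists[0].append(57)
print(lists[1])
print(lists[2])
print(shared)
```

Key concept: list of same reference.
Step by step:
`shared = [6, 8, 4]` → shared = [6, 8, 4]
`lists = [shared, shared, shared]` → lists = [[6, 8, 4], [6, 8, 4], [6, 8, 4]]
`lists[0].append(57)` → shared = [6, 8, 4, 57]; lists = [[6, 8, 4, 57], [6, 8, 4, 57], [6, 8, 4, 57]]
`print(lists[1])` → prints [6, 8, 4, 57]
`print(lists[2])` → prints [6, 8, 4, 57]
`print(shared)` → prints [6, 8, 4, 57]

Answer:
[6, 8, 4, 57]
[6, 8, 4, 57]
[6, 8, 4, 57]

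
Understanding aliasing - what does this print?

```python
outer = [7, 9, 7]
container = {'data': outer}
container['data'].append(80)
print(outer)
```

Key concept: dict holds reference to list.
Step by step:
`outer = [7, 9, 7]` → outer = [7, 9, 7]
`container = {'data': outer}` → container = {'data': [7, 9, 7]}
`container['data'].append(80)` → outer = [7, 9, 7, 80]; container = {'data': [7, 9, 7, 80]}
`print(outer)` → prints [7, 9, 7, 80]

Answer: [7, 9, 7, 80]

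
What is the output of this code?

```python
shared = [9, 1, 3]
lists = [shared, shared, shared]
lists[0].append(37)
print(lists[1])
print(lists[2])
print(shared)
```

Key concept: list of same reference.
Step by step:
`shared = [9, 1, 3]` → shared = [9, 1, 3]
`lists = [shared, shared, shared]` → lists = [[9, 1, 3], [9, 1, 3], [9, 1, 3]]
`lists[0].append(37)` → shared = [9, 1, 3, 37]; lists = [[9, 1, 3, 37], [9, 1, 3, 37], [9, 1, 3, 37]]
`print(lists[1])` → prints [9, 1, 3, 37]
`print(lists[2])` → prints [9, 1, 3, 37]
`print(shared)` → prints [9, 1, 3, 37]

Answer:
[9, 1, 3, 37]
[9, 1, 3, 37]
[9, 1, 3, 37]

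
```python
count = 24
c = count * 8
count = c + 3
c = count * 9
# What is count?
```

Trace:
`count = 24` → count = 24
`c = count * 8` → c = 192
`count = c + 3` → count = 195
`c = count * 9` → c = 1755
So count = 195

Answer: 195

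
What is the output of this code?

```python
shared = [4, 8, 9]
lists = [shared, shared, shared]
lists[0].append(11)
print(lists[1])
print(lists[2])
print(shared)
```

Key concept: list of same reference.
Step by step:
`shared = [4, 8, 9]` → shared = [4, 8, 9]
`lists = [shared, shared, shared]` → lists = [[4, 8, 9], [4, 8, 9], [4, 8, 9]]
`lists[0].append(11)` → shared = [4, 8, 9, 11]; lists = [[4, 8, 9, 11], [4, 8, 9, 11], [4, 8, 9, 11]]
`print(lists[1])` → prints [4, 8, 9, 11]
`print(lists[2])` → prints [4, 8, 9, 11]
`print(shared)` → prints [4, 8, 9, 11]

Answer:
[4, 8, 9, 11]
[4, 8, 9, 11]
[4, 8, 9, 11]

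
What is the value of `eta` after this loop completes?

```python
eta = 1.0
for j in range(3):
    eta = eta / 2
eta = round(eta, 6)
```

Halving LR 3 times: 1 / 2^3
`eta` takes the values: 1.0 → 0.5 → 0.25 → 0.125

Answer: 0.125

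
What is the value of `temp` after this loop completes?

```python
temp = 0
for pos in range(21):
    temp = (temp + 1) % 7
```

Increment mod 7, 21 times = 0
`temp` takes the values: 0 → 1 → 2 → 3 → 4 → 5 → 6 → 0 → 1 → 2 → 3 → 4 → 5 → 6 → 0 → 1 → 2 → 3 → 4 → 5 → 6 → 0

Answer: 0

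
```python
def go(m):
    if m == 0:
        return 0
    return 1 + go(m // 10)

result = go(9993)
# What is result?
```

Count of digits of 9993: 4

Answer: 4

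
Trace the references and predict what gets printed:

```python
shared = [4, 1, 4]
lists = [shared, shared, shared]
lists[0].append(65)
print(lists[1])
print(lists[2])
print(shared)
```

Key concept: list of same reference.
Step by step:
`shared = [4, 1, 4]` → shared = [4, 1, 4]
`lists = [shared, shared, shared]` → lists = [[4, 1, 4], [4, 1, 4], [4, 1, 4]]
`lists[0].append(65)` → shared = [4, 1, 4, 65]; lists = [[4, 1, 4, 65], [4, 1, 4, 65], [4, 1, 4, 65]]
`print(lists[1])` → prints [4, 1, 4, 65]
`print(lists[2])` → prints [4, 1, 4, 65]
`print(shared)` → prints [4, 1, 4, 65]

Answer:
[4, 1, 4, 65]
[4, 1, 4, 65]
[4, 1, 4, 65]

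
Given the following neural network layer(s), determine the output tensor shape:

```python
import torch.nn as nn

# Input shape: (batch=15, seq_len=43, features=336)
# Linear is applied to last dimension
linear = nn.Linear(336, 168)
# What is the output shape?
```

Input: (15, 43, 336) -> Output: (15, 43, 168)

Answer: (15, 43, 168)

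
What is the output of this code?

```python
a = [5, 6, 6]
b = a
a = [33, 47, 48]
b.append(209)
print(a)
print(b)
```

Key concept: rebinding vs mutation: a is rebound to a new list, b still points at the original.
Step by step:
`a = [5, 6, 6]` → a = [5, 6, 6]
`b = a` → b = [5, 6, 6] (same object as a)
`a = [33, 47, 48]` → a = [33, 47, 48]
`b.append(209)` → b = [5, 6, 6, 209]
`print(a)` → prints [33, 47, 48]
`print(b)` → prints [5, 6, 6, 209]

Answer:
[33, 47, 48]
[5, 6, 6, 209]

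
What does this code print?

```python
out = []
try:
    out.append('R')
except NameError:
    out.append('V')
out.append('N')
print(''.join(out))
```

Execution trace: 'R' (try body, no exception) → 'N' (after the try/except). Output: RN

Answer: RN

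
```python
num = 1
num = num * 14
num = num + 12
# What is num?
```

Trace:
`num = 1` → num = 1
`num = num * 14` → num = 14
`num = num + 12` → num = 26
So num = 26

Answer: 26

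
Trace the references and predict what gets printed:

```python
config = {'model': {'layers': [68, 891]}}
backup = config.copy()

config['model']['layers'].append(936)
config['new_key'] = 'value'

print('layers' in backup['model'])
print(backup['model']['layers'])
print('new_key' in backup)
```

Key concept: shallow copy gotcha with nested dict.
Step by step:
`config = {'model': {'layers': [68, 891]}}` → config = {'model': {'layers': [68, 891]}}
`backup = config.copy()` → backup = {'model': {'layers': [68, 891]}}
`config['model']['layers'].append(936)` → config = {'model': {'layers': [68, 891, 936]}}; backup = {'model': {'layers': [68, 891, 936]}}
`config['new_key'] = 'value'` → config = {'model': {'layers': [68, 891, 936]}, 'new_key': 'value'}
`print('layers' in backup['model'])` → prints True
`print(backup['model']['layers'])` → prints [68, 891, 936]
`print('new_key' in backup)` → prints False

Answer:
True
[68, 891, 936]
False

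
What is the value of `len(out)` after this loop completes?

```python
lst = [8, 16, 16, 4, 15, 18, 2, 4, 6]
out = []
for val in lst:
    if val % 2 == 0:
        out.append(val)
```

Count even numbers in [8, 16, 16, 4, 15, 18, 2, 4, 6]
`out` takes the values: [] → [8] → [8, 16] → [8, 16, 16] → [8, 16, 16, 4] → [8, 16, 16, 4, 18] → [8, 16, 16, 4, 18, 2] → [8, 16, 16, 4, 18, 2, 4] → [8, 16, 16, 4, 18, 2, 4, 6]
So `len(out)` = 8

Answer: 8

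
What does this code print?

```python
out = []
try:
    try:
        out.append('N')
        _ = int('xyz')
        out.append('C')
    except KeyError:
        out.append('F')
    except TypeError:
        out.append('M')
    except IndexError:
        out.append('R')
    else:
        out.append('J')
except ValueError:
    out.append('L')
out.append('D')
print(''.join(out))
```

Execution trace: 'N' (inner try body) → 'L' (outer except ValueError) → 'D' (after the try/except). Output: NLD

Answer: NLD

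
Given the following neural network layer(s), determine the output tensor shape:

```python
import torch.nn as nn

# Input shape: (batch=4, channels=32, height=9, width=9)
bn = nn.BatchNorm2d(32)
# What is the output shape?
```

Input: (4, 32, 9, 9) -> Output: (4, 32, 9, 9)

Answer: (4, 32, 9, 9)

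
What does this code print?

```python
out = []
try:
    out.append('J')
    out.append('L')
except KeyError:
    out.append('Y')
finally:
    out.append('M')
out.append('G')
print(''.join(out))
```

Execution trace: 'J' (try body) → 'L' (try body, no exception) → 'M' (finally) → 'G' (after the try/except). Output: JLMG

Answer: JLMG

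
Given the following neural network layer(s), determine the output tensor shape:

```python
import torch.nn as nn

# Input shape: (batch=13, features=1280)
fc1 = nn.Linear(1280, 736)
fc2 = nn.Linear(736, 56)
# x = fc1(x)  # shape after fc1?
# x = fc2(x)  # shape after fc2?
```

Input: (13, 1280) -> after fc1: (13, 736) -> Output: (13, 56)

Answer: (13, 56)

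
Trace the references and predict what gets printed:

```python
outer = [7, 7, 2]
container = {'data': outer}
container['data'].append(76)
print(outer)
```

Key concept: dict holds reference to list.
Step by step:
`outer = [7, 7, 2]` → outer = [7, 7, 2]
`container = {'data': outer}` → container = {'data': [7, 7, 2]}
`container['data'].append(76)` → outer = [7, 7, 2, 76]; container = {'data': [7, 7, 2, 76]}
`print(outer)` → prints [7, 7, 2, 76]

Answer: [7, 7, 2, 76]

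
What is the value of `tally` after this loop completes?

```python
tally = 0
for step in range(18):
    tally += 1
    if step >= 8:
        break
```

Loop breaks when step reaches 8, tally is 9
`tally` takes the values: 0 → 1 → 2 → 3 → 4 → 5 → 6 → 7 → 8 → 9

Answer: 9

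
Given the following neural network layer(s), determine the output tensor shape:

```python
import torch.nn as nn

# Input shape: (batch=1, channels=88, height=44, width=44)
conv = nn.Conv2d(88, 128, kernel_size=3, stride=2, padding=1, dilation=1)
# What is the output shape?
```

Input: (1, 88, 44, 44) -> Output: (1, 128, 22, 22)

Answer: (1, 128, 22, 22)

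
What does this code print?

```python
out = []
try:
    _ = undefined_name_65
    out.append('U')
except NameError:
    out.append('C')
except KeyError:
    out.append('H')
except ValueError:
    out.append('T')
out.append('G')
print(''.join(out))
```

Execution trace: 'C' (except NameError) → 'G' (after the try/except). Output: CG

Answer: CG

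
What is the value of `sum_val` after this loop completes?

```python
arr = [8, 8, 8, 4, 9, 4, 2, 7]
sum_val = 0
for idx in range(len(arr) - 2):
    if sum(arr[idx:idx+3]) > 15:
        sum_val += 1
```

Count windows with sum > 15
`sum_val` takes the values: 0 → 1 → 2 → 3 → 4

Answer: 4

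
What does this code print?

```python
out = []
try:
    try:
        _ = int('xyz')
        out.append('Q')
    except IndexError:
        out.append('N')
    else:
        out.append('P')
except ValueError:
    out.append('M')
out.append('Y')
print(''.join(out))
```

Execution trace: 'M' (outer except ValueError) → 'Y' (after the try/except). Output: MY

Answer: MY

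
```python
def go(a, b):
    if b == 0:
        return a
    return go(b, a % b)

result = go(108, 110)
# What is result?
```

go(108, 110) -> go(110, 108) -> go(108, 2) -> go(2, 0) -> 2

Answer: 2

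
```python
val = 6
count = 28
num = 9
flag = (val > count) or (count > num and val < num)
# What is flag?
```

Trace:
`val = 6` → val = 6
`count = 28` → count = 28
`num = 9` → num = 9
`flag = (val > count) or (count > num and val < num)` → flag = True
So flag = True

Answer: True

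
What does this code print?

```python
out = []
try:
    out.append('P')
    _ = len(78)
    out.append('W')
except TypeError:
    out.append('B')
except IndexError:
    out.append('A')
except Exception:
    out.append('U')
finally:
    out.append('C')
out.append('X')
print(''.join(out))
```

Execution trace: 'P' (try body) → 'B' (except TypeError) → 'C' (finally) → 'X' (after the try/except). Output: PBCX

Answer: PBCX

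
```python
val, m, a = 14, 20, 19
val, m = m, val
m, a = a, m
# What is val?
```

Trace:
`val, m, a = 14, 20, 19` → val = 14; m = 20; a = 19
`val, m = m, val` → val = 20; m = 14
`m, a = a, m` → m = 19; a = 14
So val = 20

Answer: 20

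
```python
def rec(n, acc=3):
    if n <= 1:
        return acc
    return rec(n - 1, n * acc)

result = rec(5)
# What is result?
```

Accumulator trace (n, acc): (5, 3) -> (4, 15) -> (3, 60) -> (2, 180) -> (1, 360) -> return 360

Answer: 360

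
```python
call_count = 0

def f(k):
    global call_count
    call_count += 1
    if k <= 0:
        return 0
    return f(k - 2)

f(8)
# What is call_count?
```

Linear recursion stepping by 2: 5 calls from k=8 down to ≤0.

Answer: 5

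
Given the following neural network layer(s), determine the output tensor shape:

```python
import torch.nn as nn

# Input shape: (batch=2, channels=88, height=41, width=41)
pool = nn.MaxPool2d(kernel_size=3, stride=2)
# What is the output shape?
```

Input: (2, 88, 41, 41) -> Output: (2, 88, 20, 20)

Answer: (2, 88, 20, 20)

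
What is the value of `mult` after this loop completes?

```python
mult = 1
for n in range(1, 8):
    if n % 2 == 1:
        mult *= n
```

Product of odd numbers 1 to 7
`mult` takes the values: 1 → 3 → 15 → 105

Answer: 105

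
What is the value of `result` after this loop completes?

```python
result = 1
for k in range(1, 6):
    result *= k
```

5! = 120
`result` takes the values: 1 → 2 → 6 → 24 → 120

Answer: 120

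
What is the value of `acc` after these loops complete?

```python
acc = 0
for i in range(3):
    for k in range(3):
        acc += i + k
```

Sum of all i+k for i,k in 3x3
`acc` takes the values: 0 → 1 → 3 → 4 → 6 → 9 → 11 → 14 → 18

Answer: 18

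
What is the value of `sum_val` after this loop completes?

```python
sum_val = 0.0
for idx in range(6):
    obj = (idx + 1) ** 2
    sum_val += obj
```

Sum of squared losses 1² + 2² + ... + 6²
`sum_val` takes the values: 0.0 → 1.0 → 5.0 → 14.0 → 30.0 → 55.0 → 91.0

Answer: 91.0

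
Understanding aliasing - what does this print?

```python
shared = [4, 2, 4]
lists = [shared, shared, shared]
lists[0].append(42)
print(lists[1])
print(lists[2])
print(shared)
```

Key concept: list of same reference.
Step by step:
`shared = [4, 2, 4]` → shared = [4, 2, 4]
`lists = [shared, shared, shared]` → lists = [[4, 2, 4], [4, 2, 4], [4, 2, 4]]
`lists[0].append(42)` → shared = [4, 2, 4, 42]; lists = [[4, 2, 4, 42], [4, 2, 4, 42], [4, 2, 4, 42]]
`print(lists[1])` → prints [4, 2, 4, 42]
`print(lists[2])` → prints [4, 2, 4, 42]
`print(shared)` → prints [4, 2, 4, 42]

Answer:
[4, 2, 4, 42]
[4, 2, 4, 42]
[4, 2, 4, 42]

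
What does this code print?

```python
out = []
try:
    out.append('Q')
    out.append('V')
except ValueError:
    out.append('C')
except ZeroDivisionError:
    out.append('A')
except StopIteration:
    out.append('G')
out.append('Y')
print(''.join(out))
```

Execution trace: 'Q' (try body) → 'V' (try body, no exception) → 'Y' (after the try/except). Output: QVY

Answer: QVY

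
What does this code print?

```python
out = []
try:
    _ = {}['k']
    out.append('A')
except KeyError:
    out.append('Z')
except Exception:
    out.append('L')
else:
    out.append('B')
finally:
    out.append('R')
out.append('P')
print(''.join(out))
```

Execution trace: 'Z' (except KeyError) → 'R' (finally) → 'P' (after the try/except). Output: ZRP

Answer: ZRP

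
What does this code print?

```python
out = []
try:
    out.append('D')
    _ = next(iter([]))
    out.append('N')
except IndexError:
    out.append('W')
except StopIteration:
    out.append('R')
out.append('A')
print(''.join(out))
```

Execution trace: 'D' (try body) → 'R' (except StopIteration) → 'A' (after the try/except). Output: DRA

Answer: DRA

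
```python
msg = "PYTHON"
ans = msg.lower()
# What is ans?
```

Trace:
`msg = "PYTHON"` → msg = 'PYTHON'
`ans = msg.lower()` → ans = 'python'
So ans = 'python'

Answer: 'python'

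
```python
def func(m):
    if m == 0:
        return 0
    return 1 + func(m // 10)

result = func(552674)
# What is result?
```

Count of digits of 552674: 6

Answer: 6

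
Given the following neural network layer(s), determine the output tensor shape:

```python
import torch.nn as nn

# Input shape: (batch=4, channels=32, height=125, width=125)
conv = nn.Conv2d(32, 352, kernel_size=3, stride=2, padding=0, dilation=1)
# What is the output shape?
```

Input: (4, 32, 125, 125) -> Output: (4, 352, 62, 62)

Answer: (4, 352, 62, 62)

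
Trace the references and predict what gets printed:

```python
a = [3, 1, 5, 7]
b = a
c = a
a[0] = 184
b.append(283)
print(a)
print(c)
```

Key concept: multiple aliases.
Step by step:
`a = [3, 1, 5, 7]` → a = [3, 1, 5, 7]
`b = a` → b = [3, 1, 5, 7] (same object as a)
`c = a` → c = [3, 1, 5, 7] (same object as a, b)
`a[0] = 184` → a = [184, 1, 5, 7] (same object as b, c); b = [184, 1, 5, 7] (same object as a, c); c = [184, 1, 5, 7] (same object as a, b)
`b.append(283)` → a = [184, 1, 5, 7, 283] (same object as b, c); b = [184, 1, 5, 7, 283] (same object as a, c); c = [184, 1, 5, 7, 283] (same object as a, b)
`print(a)` → prints [184, 1, 5, 7, 283]
`print(c)` → prints [184, 1, 5, 7, 283]

Answer:
[184, 1, 5, 7, 283]
[184, 1, 5, 7, 283]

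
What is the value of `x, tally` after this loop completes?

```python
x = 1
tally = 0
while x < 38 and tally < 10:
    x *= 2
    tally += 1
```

Double until >= 38 or 10 iterations
`x, tally` takes the values: (1, 0) → (2, 0) → (2, 1) → (4, 1) → (4, 2) → (8, 2) → (8, 3) → (16, 3) → (16, 4) → (32, 4) → (32, 5) → (64, 5) → (64, 6)

Answer: 64, 6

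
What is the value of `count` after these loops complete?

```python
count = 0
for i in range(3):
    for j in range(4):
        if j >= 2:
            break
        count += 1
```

Inner breaks at 2, outer runs 3 times
`count` takes the values: 0 → 1 → 2 → 3 → 4 → 5 → 6

Answer: 6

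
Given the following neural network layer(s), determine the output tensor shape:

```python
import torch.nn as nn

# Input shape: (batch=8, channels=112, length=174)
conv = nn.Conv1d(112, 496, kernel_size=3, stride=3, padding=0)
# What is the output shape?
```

Input: (8, 112, 174) -> Output: (8, 496, 58)

Answer: (8, 496, 58)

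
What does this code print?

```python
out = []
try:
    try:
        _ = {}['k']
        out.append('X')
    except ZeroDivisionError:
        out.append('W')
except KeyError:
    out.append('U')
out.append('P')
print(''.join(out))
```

Execution trace: 'U' (outer except KeyError) → 'P' (after the try/except). Output: UP

Answer: UP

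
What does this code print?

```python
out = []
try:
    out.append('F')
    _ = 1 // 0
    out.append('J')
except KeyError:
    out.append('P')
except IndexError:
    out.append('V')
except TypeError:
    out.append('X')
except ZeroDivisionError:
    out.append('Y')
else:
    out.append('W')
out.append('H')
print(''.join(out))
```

Execution trace: 'F' (try body) → 'Y' (except ZeroDivisionError) → 'H' (after the try/except). Output: FYH

Answer: FYH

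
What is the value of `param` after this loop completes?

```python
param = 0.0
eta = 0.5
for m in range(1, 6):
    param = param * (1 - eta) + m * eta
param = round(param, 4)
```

Moving average with lr=0.5
`param` takes the values: 0.0 → 0.5 → 1.25 → 2.125 → 3.0625 → 4.03125 → 4.0312

Answer: 4.0312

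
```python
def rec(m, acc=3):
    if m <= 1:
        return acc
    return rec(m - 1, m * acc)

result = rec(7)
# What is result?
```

Accumulator trace (n, acc): (7, 3) -> (6, 21) -> (5, 126) -> (4, 630) -> (3, 2520) -> (2, 7560) -> (1, 15120) -> return 15120

Answer: 15120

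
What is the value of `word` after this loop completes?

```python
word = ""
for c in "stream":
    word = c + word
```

Reverse 'stream'
`word` takes the values: "" → "s" → "ts" → "rts" → "erts" → "aerts" → "maerts"

Answer: "maerts"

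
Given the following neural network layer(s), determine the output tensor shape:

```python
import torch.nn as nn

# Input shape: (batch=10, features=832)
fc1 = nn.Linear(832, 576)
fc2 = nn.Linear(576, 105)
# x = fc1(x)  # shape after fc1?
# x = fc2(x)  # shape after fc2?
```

Input: (10, 832) -> after fc1: (10, 576) -> Output: (10, 105)

Answer: (10, 105)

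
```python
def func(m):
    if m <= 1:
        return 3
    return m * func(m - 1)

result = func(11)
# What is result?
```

func(11) = 11 * 10 * 9 * 8 * 7 * 6 * 5 * 4 * 3 * 2 * 3 = 119750400

Answer: 119750400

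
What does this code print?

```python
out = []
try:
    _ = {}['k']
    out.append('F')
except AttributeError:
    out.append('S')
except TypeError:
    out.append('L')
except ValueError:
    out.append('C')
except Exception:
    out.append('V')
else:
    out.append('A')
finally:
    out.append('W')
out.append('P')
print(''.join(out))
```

Execution trace: 'V' (except Exception) → 'W' (finally) → 'P' (after the try/except). Output: VWP

Answer: VWP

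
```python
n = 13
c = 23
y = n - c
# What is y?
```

Trace:
`n = 13` → n = 13
`c = 23` → c = 23
`y = n - c` → y = -10
So y = -10

Answer: -10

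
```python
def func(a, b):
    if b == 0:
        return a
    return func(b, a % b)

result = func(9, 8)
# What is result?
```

func(9, 8) -> func(8, 1) -> func(1, 0) -> 1

Answer: 1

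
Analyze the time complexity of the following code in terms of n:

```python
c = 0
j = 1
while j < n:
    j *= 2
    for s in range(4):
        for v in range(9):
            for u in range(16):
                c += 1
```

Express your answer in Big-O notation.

Each loop level contributes: log n × 1 × 1 × 1. Multiplying the contributions gives O(log n).

Answer: O(log n)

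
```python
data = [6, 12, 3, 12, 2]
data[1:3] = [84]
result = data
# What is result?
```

Trace:
`data = [6, 12, 3, 12, 2]` → data = [6, 12, 3, 12, 2]
`data[1:3] = [84]` → data = [6, 84, 12, 2]
`result = data` → result = [6, 84, 12, 2]
So result = [6, 84, 12, 2]

Answer: [6, 84, 12, 2]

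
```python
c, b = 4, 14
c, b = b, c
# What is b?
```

Trace:
`c, b = 4, 14` → c = 4; b = 14
`c, b = b, c` → c = 14; b = 4
So b = 4

Answer: 4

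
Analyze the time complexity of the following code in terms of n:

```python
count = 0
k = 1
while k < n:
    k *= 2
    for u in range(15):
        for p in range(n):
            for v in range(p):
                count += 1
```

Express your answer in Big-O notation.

Each loop level contributes: log n × 1 × n × n. Multiplying the contributions gives O(n^2 log n).

Answer: O(n^2 log n)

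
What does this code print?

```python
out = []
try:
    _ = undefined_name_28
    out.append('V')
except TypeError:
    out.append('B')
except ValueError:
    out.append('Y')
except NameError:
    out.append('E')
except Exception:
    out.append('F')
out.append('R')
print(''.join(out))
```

Execution trace: 'E' (except NameError) → 'R' (after the try/except). Output: ER

Answer: ER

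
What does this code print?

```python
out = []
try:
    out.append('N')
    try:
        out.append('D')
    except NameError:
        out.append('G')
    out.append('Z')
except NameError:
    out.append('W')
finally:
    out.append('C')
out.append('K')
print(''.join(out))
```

Execution trace: 'N' (try body) → 'D' (inner try body, no exception) → 'Z' (try body, no exception) → 'C' (finally) → 'K' (after the try/except). Output: NDZCK

Answer: NDZCK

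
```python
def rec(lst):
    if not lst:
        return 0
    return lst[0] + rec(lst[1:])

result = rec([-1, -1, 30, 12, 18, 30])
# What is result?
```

(-1) + (-1) + 30 + 12 + 18 + 30 + 0 = 88

Answer: 88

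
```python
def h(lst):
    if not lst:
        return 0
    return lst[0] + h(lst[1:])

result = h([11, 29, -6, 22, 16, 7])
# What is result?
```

11 + 29 + (-6) + 22 + 16 + 7 + 0 = 79

Answer: 79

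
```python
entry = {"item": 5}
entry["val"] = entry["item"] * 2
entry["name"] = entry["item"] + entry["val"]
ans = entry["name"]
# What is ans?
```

Trace:
`entry = {"item": 5}` → entry = {'item': 5}
`entry["val"] = entry["item"] * 2` → entry = {'item': 5, 'val': 10}
`entry["name"] = entry["item"] + entry["val"]` → entry = {'item': 5, 'val': 10, 'name': 15}
`ans = entry["name"]` → ans = 15
So ans = 15

Answer: 15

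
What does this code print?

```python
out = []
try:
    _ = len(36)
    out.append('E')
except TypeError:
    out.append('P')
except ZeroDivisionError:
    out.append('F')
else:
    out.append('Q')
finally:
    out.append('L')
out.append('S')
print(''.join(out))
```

Execution trace: 'P' (except TypeError) → 'L' (finally) → 'S' (after the try/except). Output: PLS

Answer: PLS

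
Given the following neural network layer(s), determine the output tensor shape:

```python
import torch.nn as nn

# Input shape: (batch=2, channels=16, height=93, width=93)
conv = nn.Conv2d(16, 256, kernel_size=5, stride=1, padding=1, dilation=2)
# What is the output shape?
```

Input: (2, 16, 93, 93) -> Output: (2, 256, 87, 87)

Answer: (2, 256, 87, 87)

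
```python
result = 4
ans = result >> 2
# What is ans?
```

Trace:
`result = 4` → result = 4
`ans = result >> 2` → ans = 1
So ans = 1

Answer: 1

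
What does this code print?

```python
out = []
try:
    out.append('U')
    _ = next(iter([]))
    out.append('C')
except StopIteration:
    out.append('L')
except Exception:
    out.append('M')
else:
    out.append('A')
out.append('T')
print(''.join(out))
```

Execution trace: 'U' (try body) → 'L' (except StopIteration) → 'T' (after the try/except). Output: ULT

Answer: ULT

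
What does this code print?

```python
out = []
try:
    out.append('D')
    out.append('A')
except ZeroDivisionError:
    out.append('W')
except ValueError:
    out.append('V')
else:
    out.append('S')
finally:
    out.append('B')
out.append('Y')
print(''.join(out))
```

Execution trace: 'D' (try body) → 'A' (try body, no exception) → 'S' (else) → 'B' (finally) → 'Y' (after the try/except). Output: DASBY

Answer: DASBY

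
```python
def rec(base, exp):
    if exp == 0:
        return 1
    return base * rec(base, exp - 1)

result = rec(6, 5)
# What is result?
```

rec(6, 5) = 6 * 6 * 6 * 6 * 6 = 7776

Answer: 7776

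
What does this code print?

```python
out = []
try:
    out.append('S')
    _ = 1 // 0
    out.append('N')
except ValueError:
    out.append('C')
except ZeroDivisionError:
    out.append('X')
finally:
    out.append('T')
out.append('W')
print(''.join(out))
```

Execution trace: 'S' (try body) → 'X' (except ZeroDivisionError) → 'T' (finally) → 'W' (after the try/except). Output: SXTW

Answer: SXTW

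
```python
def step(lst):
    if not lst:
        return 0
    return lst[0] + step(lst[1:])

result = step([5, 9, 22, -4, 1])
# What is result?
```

5 + 9 + 22 + (-4) + 1 + 0 = 33

Answer: 33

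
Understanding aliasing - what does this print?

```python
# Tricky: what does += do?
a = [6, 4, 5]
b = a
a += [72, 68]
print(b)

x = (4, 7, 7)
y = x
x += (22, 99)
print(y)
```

Key concept: += behavior differs for mutable vs immutable.
Step by step:
`a = [6, 4, 5]` → a = [6, 4, 5]
`b = a` → b = [6, 4, 5] (same object as a)
`a += [72, 68]` → a = [6, 4, 5, 72, 68] (same object as b); b = [6, 4, 5, 72, 68] (same object as a)
`print(b)` → prints [6, 4, 5, 72, 68]
`x = (4, 7, 7)` → x = (4, 7, 7)
`y = x` → y = (4, 7, 7)
`x += (22, 99)` → x = (4, 7, 7, 22, 99)
`print(y)` → prints (4, 7, 7)

Answer:
[6, 4, 5, 72, 68]
(4, 7, 7)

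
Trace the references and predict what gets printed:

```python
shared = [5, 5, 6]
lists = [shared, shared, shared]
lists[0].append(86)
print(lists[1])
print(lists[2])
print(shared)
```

Key concept: list of same reference.
Step by step:
`shared = [5, 5, 6]` → shared = [5, 5, 6]
`lists = [shared, shared, shared]` → lists = [[5, 5, 6], [5, 5, 6], [5, 5, 6]]
`lists[0].append(86)` → shared = [5, 5, 6, 86]; lists = [[5, 5, 6, 86], [5, 5, 6, 86], [5, 5, 6, 86]]
`print(lists[1])` → prints [5, 5, 6, 86]
`print(lists[2])` → prints [5, 5, 6, 86]
`print(shared)` → prints [5, 5, 6, 86]

Answer:
[5, 5, 6, 86]
[5, 5, 6, 86]
[5, 5, 6, 86]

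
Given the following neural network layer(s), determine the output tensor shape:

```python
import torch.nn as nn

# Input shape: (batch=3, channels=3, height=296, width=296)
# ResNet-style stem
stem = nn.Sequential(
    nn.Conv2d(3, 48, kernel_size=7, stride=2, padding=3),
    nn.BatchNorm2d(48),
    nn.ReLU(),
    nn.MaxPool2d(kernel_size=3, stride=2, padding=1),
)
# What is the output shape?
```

Input: (3, 3, 296, 296) -> after Conv2d 7x7 stride=2: (3, 48, 148, 148) -> Output: (3, 48, 74, 74)

Answer: (3, 48, 74, 74)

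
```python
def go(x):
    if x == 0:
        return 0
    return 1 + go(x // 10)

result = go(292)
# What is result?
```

Count of digits of 292: 3

Answer: 3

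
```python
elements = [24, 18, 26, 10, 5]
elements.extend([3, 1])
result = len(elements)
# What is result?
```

Trace:
`elements = [24, 18, 26, 10, 5]` → elements = [24, 18, 26, 10, 5]
`elements.extend([3, 1])` → elements = [24, 18, 26, 10, 5, 3, 1]
`result = len(elements)` → result = 7
So result = 7

Answer: 7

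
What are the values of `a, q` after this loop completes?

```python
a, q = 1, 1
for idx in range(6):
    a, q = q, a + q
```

Fibonacci: after 6 iterations
`a, q` takes the values: (1, 1) → (1, 2) → (2, 3) → (3, 5) → (5, 8) → (8, 13) → (13, 21)

Answer: 13, 21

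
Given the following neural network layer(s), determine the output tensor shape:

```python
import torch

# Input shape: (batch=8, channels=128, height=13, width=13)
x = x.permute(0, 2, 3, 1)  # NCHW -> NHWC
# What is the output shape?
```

Input: (8, 128, 13, 13) -> Output: (8, 13, 13, 128)

Answer: (8, 13, 13, 128)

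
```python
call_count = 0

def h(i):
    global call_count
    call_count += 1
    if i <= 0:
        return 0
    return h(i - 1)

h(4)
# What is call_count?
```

Linear recursion stepping by 1: 5 calls from i=4 down to ≤0.

Answer: 5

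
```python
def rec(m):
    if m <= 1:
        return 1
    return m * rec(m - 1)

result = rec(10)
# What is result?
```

rec(10) = 10 * 9 * 8 * 7 * 6 * 5 * 4 * 3 * 2 * 1 = 3628800

Answer: 3628800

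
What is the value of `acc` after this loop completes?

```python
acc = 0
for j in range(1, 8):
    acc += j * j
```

Sum of squares 1² to 7² = 140
`acc` takes the values: 0 → 1 → 5 → 14 → 30 → 55 → 91 → 140

Answer: 140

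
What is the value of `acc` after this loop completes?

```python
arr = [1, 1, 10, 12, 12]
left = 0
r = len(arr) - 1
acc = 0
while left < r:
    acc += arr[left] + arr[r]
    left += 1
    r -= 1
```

Sum of pairs from ends
`acc` takes the values: 0 → 13 → 26

Answer: 26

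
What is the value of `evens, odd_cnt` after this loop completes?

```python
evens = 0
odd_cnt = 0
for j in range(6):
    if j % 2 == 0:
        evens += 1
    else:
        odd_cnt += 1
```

Count evens and odds in range(6)
`evens, odd_cnt` takes the values: (0, 0) → (1, 0) → (1, 1) → (2, 1) → (2, 2) → (3, 2) → (3, 3)

Answer: 3, 3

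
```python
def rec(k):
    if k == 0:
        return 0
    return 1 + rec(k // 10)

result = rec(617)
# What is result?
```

Count of digits of 617: 3

Answer: 3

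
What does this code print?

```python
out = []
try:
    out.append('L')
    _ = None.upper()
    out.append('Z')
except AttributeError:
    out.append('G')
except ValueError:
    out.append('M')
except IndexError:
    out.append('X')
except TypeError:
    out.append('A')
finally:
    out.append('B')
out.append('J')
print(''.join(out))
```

Execution trace: 'L' (try body) → 'G' (except AttributeError) → 'B' (finally) → 'J' (after the try/except). Output: LGBJ

Answer: LGBJ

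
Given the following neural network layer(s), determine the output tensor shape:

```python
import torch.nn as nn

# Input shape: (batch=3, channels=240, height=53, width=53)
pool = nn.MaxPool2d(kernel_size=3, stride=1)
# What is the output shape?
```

Input: (3, 240, 53, 53) -> Output: (3, 240, 51, 51)

Answer: (3, 240, 51, 51)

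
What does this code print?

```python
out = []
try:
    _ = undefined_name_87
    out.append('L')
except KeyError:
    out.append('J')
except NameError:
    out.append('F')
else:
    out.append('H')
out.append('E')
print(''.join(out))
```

Execution trace: 'F' (except NameError) → 'E' (after the try/except). Output: FE

Answer: FE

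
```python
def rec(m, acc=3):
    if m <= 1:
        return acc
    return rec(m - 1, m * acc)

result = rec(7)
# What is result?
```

Accumulator trace (n, acc): (7, 3) -> (6, 21) -> (5, 126) -> (4, 630) -> (3, 2520) -> (2, 7560) -> (1, 15120) -> return 15120

Answer: 15120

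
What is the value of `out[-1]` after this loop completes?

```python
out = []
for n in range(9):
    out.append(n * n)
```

Last element of squares 0 to 8
`out` takes the values: [] → [0] → [0, 1] → [0, 1, 4] → [0, 1, 4, 9] → [0, 1, 4, 9, 16] → [0, 1, 4, 9, 16, 25] → [0, 1, 4, 9, 16, 25, 36] → [0, 1, 4, 9, 16, 25, 36, 49] → [0, 1, 4, 9, 16, 25, 36, 49, 64]
So `out[-1]` = 64

Answer: 64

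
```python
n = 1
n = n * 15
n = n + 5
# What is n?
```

Trace:
`n = 1` → n = 1
`n = n * 15` → n = 15
`n = n + 5` → n = 20
So n = 20

Answer: 20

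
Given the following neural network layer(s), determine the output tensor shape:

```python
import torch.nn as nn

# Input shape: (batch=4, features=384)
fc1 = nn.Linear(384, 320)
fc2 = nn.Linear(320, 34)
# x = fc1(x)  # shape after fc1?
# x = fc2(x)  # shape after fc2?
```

Input: (4, 384) -> after fc1: (4, 320) -> Output: (4, 34)

Answer: (4, 34)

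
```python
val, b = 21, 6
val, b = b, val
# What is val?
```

Trace:
`val, b = 21, 6` → val = 21; b = 6
`val, b = b, val` → val = 6; b = 21
So val = 6

Answer: 6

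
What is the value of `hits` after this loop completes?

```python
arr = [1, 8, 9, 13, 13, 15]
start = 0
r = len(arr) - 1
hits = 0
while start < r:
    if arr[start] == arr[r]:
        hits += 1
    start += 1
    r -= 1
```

Count matching pairs from ends
`hits` takes the values: 0

Answer: 0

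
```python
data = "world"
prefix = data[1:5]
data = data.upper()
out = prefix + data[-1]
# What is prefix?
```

Trace:
`data = "world"` → data = 'world'
`prefix = data[1:5]` → prefix = 'orld'
`data = data.upper()` → data = 'WORLD'
`out = prefix + data[-1]` → out = 'orldD'
So prefix = 'orld'

Answer: 'orld'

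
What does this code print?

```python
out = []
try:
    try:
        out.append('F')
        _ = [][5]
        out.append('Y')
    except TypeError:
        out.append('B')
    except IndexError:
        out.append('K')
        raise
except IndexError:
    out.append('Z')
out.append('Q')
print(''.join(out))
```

Execution trace: 'F' (inner try body) → 'K' (inner except IndexError) → 'Z' (outer except IndexError) → 'Q' (after the try/except). Output: FKZQ

Answer: FKZQ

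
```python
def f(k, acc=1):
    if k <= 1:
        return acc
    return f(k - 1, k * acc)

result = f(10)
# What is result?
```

Accumulator trace (n, acc): (10, 1) -> (9, 10) -> (8, 90) -> (7, 720) -> (6, 5040) -> (5, 30240) -> (4, 151200) -> (3, 604800) -> (2, 1814400) -> (1, 3628800) -> return 3628800

Answer: 3628800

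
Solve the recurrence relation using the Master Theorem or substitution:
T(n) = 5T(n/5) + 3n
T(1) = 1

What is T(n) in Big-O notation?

By Master Theorem: a=5, b=5, f(n)=3n. Since log_5(5) = 1 and f(n) = Θ(n^1), Case 2 applies. T(n) = O(n log n).

Answer: O(n log n)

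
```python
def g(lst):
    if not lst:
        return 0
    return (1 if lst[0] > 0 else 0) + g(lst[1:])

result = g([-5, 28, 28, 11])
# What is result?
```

Count of positive elements in [-5, 28, 28, 11] = 3

Answer: 3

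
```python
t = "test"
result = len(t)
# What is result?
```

Trace:
`t = "test"` → t = 'test'
`result = len(t)` → result = 4
So result = 4

Answer: 4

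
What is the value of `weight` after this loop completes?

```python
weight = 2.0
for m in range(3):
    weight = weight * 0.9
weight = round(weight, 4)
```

Exponential decay: 2.0 * 0.9^3
`weight` takes the values: 2.0 → 1.8 → 1.62 → 1.458

Answer: 1.458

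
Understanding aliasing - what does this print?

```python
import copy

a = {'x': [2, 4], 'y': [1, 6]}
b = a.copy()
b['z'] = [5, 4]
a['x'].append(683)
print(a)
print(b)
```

Key concept: shallow copy of dict with mutable values.
Step by step:
`a = {'x': [2, 4], 'y': [1, 6]}` → a = {'x': [2, 4], 'y': [1, 6]}
`b = a.copy()` → b = {'x': [2, 4], 'y': [1, 6]}
`b['z'] = [5, 4]` → b = {'x': [2, 4], 'y': [1, 6], 'z': [5, 4]}
`a['x'].append(683)` → a = {'x': [2, 4, 683], 'y': [1, 6]}; b = {'x': [2, 4, 683], 'y': [1, 6], 'z': [5, 4]}
`print(a)` → prints {'x': [2, 4, 683], 'y': [1, 6]}
`print(b)` → prints {'x': [2, 4, 683], 'y': [1, 6], 'z': [5, 4]}

Answer:
{'x': [2, 4, 683], 'y': [1, 6]}
{'x': [2, 4, 683], 'y': [1, 6], 'z': [5, 4]}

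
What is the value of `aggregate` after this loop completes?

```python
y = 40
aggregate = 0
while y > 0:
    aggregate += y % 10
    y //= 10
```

Sum digits of 40
`aggregate` takes the values: 0 → 4

Answer: 4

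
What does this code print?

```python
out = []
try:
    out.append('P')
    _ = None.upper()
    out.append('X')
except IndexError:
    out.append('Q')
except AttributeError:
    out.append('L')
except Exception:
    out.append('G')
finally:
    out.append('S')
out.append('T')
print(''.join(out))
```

Execution trace: 'P' (try body) → 'L' (except AttributeError) → 'S' (finally) → 'T' (after the try/except). Output: PLST

Answer: PLST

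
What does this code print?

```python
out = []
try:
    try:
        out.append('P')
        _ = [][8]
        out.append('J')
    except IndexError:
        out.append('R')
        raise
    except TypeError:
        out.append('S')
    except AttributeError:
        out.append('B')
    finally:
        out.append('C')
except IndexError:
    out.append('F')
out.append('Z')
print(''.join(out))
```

Execution trace: 'P' (inner try body) → 'R' (inner except IndexError) → 'C' (inner finally) → 'F' (outer except IndexError) → 'Z' (after the try/except). Output: PRCFZ

Answer: PRCFZ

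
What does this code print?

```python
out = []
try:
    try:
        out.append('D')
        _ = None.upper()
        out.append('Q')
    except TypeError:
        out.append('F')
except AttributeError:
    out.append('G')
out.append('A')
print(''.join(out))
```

Execution trace: 'D' (try body) → 'G' (outer except AttributeError) → 'A' (after the try/except). Output: DGA

Answer: DGA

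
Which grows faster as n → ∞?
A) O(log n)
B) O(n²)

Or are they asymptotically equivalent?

O(log n) vs O(n²): Higher order terms dominate.

Answer: B) O(n²) grows faster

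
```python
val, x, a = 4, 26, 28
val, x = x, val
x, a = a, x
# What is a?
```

Trace:
`val, x, a = 4, 26, 28` → val = 4; x = 26; a = 28
`val, x = x, val` → val = 26; x = 4
`x, a = a, x` → x = 28; a = 4
So a = 4

Answer: 4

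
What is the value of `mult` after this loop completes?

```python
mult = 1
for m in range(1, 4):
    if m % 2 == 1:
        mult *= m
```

Product of odd numbers 1 to 3
`mult` takes the values: 1 → 3

Answer: 3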